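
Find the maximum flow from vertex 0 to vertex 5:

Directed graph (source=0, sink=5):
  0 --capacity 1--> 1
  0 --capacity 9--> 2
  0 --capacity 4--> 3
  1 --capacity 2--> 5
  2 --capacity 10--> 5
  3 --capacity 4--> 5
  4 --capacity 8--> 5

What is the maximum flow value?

Computing max flow:
  Flow on (0->1): 1/1
  Flow on (0->2): 9/9
  Flow on (0->3): 4/4
  Flow on (1->5): 1/2
  Flow on (2->5): 9/10
  Flow on (3->5): 4/4
Maximum flow = 14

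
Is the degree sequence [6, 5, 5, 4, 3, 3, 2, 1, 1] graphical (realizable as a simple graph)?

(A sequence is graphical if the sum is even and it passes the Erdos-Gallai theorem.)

Sum of degrees = 30. Sum is even and passes Erdos-Gallai. The sequence IS graphical.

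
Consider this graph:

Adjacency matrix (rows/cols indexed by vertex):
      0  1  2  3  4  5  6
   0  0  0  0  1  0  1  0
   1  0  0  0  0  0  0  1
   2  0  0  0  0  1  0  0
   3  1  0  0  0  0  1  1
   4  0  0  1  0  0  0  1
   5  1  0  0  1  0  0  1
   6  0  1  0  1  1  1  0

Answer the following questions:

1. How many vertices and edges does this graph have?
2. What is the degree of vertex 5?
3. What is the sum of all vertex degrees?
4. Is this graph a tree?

Count: 7 vertices, 8 edges.
Vertex 5 has neighbors [0, 3, 6], degree = 3.
Handshaking lemma: 2 * 8 = 16.
A tree on 7 vertices has 6 edges. This graph has 8 edges (2 extra). Not a tree.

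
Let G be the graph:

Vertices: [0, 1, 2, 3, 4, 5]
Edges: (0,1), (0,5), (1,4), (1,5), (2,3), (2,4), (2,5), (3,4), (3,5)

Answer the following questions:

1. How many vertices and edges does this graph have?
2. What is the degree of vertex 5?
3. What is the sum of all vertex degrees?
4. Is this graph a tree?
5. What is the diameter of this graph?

Count: 6 vertices, 9 edges.
Vertex 5 has neighbors [0, 1, 2, 3], degree = 4.
Handshaking lemma: 2 * 9 = 18.
A tree on 6 vertices has 5 edges. This graph has 9 edges (4 extra). Not a tree.
Diameter (longest shortest path) = 2.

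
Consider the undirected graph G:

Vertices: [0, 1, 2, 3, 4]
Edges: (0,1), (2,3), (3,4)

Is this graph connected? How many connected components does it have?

Checking connectivity: the graph has 2 connected component(s).
Components: [[0, 1], [2, 3, 4]]. The graph is NOT connected.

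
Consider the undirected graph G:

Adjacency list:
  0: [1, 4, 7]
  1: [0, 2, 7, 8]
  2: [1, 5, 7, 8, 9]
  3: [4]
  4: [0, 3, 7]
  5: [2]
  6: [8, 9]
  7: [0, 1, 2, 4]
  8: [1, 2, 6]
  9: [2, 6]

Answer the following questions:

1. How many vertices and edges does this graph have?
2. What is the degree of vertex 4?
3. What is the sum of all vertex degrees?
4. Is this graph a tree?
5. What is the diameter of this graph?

Count: 10 vertices, 14 edges.
Vertex 4 has neighbors [0, 3, 7], degree = 3.
Handshaking lemma: 2 * 14 = 28.
A tree on 10 vertices has 9 edges. This graph has 14 edges (5 extra). Not a tree.
Diameter (longest shortest path) = 5.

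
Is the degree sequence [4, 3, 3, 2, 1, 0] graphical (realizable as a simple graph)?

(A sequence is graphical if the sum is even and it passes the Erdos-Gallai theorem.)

Sum of degrees = 13. Sum is odd, so the sequence is NOT graphical.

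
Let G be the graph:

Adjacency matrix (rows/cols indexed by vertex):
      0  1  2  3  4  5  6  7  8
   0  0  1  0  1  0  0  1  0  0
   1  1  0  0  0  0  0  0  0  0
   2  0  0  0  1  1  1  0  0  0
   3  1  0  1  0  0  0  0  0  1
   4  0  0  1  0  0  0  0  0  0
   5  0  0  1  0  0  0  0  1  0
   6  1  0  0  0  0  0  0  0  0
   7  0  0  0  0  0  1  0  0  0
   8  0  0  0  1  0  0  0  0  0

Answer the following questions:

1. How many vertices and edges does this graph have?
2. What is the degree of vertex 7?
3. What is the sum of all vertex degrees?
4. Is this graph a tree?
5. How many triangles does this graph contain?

Count: 9 vertices, 8 edges.
Vertex 7 has neighbors [5], degree = 1.
Handshaking lemma: 2 * 8 = 16.
A graph is a tree iff it is connected and has exactly n-1 edges. This graph is connected (all 9 vertices in one component) and has 9-1 = 8 edges. It is a tree.
Number of triangles = 0.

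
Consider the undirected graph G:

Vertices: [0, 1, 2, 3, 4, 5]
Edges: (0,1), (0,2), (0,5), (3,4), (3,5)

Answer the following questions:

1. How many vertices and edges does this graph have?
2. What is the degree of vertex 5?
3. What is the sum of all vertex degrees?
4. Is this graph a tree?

Count: 6 vertices, 5 edges.
Vertex 5 has neighbors [0, 3], degree = 2.
Handshaking lemma: 2 * 5 = 10.
A graph is a tree iff it is connected and has exactly n-1 edges. This graph is connected (all 6 vertices in one component) and has 6-1 = 5 edges. It is a tree.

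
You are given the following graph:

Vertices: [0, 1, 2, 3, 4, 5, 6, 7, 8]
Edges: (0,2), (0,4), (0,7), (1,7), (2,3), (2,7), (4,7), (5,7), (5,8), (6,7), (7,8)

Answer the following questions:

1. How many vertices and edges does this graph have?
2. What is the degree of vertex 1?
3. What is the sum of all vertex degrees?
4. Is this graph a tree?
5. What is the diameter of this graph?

Count: 9 vertices, 11 edges.
Vertex 1 has neighbors [7], degree = 1.
Handshaking lemma: 2 * 11 = 22.
A tree on 9 vertices has 8 edges. This graph has 11 edges (3 extra). Not a tree.
Diameter (longest shortest path) = 3.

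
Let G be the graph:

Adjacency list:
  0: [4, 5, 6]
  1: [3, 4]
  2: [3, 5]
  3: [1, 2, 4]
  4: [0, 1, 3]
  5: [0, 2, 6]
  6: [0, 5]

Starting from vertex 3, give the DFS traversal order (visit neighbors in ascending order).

DFS from vertex 3 (neighbors processed in ascending order):
Visit order: 3, 1, 4, 0, 5, 2, 6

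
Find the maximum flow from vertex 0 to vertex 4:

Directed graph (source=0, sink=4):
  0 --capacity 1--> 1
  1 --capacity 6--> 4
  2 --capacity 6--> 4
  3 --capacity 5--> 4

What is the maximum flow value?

Computing max flow:
  Flow on (0->1): 1/1
  Flow on (1->4): 1/6
Maximum flow = 1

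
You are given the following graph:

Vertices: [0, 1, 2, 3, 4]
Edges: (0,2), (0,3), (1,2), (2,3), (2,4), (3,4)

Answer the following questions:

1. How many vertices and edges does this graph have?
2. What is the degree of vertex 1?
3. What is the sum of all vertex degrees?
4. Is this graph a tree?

Count: 5 vertices, 6 edges.
Vertex 1 has neighbors [2], degree = 1.
Handshaking lemma: 2 * 6 = 12.
A tree on 5 vertices has 4 edges. This graph has 6 edges (2 extra). Not a tree.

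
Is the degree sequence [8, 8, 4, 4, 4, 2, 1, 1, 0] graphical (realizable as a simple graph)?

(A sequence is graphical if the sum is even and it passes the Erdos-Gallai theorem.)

Sum of degrees = 32. Sum is even but fails Erdos-Gallai. The sequence is NOT graphical.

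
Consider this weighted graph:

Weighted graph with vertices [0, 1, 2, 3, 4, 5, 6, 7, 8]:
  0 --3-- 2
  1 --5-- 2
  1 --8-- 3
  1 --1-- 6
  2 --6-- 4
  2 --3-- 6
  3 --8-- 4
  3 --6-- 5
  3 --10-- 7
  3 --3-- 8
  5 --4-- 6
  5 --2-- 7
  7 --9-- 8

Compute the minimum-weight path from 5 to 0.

Using Dijkstra's algorithm from vertex 5:
Shortest path: 5 -> 6 -> 2 -> 0
Total weight: 4 + 3 + 3 = 10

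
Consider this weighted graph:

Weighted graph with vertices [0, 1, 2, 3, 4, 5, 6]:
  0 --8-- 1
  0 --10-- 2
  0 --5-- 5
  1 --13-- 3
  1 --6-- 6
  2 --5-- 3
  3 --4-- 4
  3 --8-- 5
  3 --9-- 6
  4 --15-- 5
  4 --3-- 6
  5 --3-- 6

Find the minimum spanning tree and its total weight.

Applying Kruskal's algorithm (sort edges by weight, add if no cycle):
  Add (4,6) w=3
  Add (5,6) w=3
  Add (3,4) w=4
  Add (0,5) w=5
  Add (2,3) w=5
  Add (1,6) w=6
  Skip (0,1) w=8 (creates cycle)
  Skip (3,5) w=8 (creates cycle)
  Skip (3,6) w=9 (creates cycle)
  Skip (0,2) w=10 (creates cycle)
  Skip (1,3) w=13 (creates cycle)
  Skip (4,5) w=15 (creates cycle)
MST weight = 26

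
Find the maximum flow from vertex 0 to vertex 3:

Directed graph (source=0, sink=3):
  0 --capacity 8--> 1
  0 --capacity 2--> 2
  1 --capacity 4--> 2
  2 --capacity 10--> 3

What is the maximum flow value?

Computing max flow:
  Flow on (0->1): 4/8
  Flow on (0->2): 2/2
  Flow on (1->2): 4/4
  Flow on (2->3): 6/10
Maximum flow = 6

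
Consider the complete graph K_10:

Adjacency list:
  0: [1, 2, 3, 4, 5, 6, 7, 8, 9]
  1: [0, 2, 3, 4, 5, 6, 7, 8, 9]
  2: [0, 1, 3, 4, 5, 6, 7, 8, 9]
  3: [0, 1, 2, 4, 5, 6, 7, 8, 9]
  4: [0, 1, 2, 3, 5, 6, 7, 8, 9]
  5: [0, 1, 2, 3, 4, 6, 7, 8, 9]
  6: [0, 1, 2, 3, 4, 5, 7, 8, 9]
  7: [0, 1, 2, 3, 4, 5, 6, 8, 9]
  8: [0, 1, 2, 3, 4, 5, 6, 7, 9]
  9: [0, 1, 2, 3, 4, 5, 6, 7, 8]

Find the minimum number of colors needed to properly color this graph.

In K_10, every vertex is adjacent to every other vertex.
Each vertex needs a unique color.
Chromatic number = 10.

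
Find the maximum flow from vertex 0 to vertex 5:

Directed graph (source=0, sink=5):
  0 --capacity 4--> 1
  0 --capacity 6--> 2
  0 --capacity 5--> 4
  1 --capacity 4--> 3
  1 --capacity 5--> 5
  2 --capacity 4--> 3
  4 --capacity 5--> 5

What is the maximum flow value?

Computing max flow:
  Flow on (0->1): 4/4
  Flow on (0->4): 5/5
  Flow on (1->5): 4/5
  Flow on (4->5): 5/5
Maximum flow = 9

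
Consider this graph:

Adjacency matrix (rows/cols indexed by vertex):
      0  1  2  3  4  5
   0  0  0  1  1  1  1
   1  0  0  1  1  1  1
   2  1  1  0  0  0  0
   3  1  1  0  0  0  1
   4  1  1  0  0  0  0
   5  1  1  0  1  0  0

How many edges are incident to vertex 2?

Vertex 2 has neighbors [0, 1], so deg(2) = 2.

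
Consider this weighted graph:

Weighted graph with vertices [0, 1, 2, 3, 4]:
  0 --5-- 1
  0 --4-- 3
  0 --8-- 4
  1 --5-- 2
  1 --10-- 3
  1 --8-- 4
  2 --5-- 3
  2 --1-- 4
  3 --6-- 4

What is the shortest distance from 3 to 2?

Using Dijkstra's algorithm from vertex 3:
Shortest path: 3 -> 2
Total weight: 5 = 5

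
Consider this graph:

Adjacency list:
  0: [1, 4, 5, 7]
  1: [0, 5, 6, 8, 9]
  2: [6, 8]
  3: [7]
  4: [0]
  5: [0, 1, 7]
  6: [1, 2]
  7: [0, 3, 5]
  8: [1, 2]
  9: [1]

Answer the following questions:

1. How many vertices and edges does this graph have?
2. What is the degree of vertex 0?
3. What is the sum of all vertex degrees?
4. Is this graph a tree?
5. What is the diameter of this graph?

Count: 10 vertices, 12 edges.
Vertex 0 has neighbors [1, 4, 5, 7], degree = 4.
Handshaking lemma: 2 * 12 = 24.
A tree on 10 vertices has 9 edges. This graph has 12 edges (3 extra). Not a tree.
Diameter (longest shortest path) = 5.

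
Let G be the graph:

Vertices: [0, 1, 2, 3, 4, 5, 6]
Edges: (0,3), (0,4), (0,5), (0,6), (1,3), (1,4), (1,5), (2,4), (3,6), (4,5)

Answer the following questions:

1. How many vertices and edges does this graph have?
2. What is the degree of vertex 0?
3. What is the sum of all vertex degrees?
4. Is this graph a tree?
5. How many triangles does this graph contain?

Count: 7 vertices, 10 edges.
Vertex 0 has neighbors [3, 4, 5, 6], degree = 4.
Handshaking lemma: 2 * 10 = 20.
A tree on 7 vertices has 6 edges. This graph has 10 edges (4 extra). Not a tree.
Number of triangles = 3.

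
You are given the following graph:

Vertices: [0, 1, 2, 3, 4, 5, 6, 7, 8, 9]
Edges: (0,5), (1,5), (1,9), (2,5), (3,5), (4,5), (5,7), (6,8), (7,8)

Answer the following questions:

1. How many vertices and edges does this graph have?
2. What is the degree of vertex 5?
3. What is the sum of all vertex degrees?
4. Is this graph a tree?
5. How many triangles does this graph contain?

Count: 10 vertices, 9 edges.
Vertex 5 has neighbors [0, 1, 2, 3, 4, 7], degree = 6.
Handshaking lemma: 2 * 9 = 18.
A graph is a tree iff it is connected and has exactly n-1 edges. This graph is connected (all 10 vertices in one component) and has 10-1 = 9 edges. It is a tree.
Number of triangles = 0.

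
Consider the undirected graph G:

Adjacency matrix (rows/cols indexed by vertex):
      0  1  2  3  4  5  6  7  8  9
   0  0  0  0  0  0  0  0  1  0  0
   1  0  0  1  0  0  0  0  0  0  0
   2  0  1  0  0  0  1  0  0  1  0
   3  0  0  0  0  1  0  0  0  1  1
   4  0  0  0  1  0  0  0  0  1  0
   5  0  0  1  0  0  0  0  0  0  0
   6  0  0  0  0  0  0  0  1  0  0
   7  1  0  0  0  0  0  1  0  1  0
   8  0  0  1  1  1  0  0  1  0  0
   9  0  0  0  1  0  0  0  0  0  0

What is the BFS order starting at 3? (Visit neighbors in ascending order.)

BFS from vertex 3 (neighbors processed in ascending order):
Visit order: 3, 4, 8, 9, 2, 7, 1, 5, 0, 6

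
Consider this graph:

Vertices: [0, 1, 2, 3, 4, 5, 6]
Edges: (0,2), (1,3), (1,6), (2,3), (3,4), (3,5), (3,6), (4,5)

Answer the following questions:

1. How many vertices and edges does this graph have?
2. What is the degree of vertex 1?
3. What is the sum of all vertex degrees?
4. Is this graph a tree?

Count: 7 vertices, 8 edges.
Vertex 1 has neighbors [3, 6], degree = 2.
Handshaking lemma: 2 * 8 = 16.
A tree on 7 vertices has 6 edges. This graph has 8 edges (2 extra). Not a tree.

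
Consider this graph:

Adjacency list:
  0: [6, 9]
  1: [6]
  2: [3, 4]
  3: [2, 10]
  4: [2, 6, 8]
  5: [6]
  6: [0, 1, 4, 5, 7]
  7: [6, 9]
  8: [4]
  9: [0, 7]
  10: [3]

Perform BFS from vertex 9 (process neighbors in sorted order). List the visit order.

BFS from vertex 9 (neighbors processed in ascending order):
Visit order: 9, 0, 7, 6, 1, 4, 5, 2, 8, 3, 10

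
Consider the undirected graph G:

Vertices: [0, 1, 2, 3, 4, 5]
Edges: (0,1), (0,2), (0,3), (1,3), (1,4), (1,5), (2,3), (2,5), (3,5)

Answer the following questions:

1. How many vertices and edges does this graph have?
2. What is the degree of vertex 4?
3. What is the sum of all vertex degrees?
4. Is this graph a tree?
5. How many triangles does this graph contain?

Count: 6 vertices, 9 edges.
Vertex 4 has neighbors [1], degree = 1.
Handshaking lemma: 2 * 9 = 18.
A tree on 6 vertices has 5 edges. This graph has 9 edges (4 extra). Not a tree.
Number of triangles = 4.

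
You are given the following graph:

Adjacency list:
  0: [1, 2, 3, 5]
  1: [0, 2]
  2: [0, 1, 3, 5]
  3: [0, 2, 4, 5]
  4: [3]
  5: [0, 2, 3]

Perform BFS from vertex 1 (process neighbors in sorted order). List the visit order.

BFS from vertex 1 (neighbors processed in ascending order):
Visit order: 1, 0, 2, 3, 5, 4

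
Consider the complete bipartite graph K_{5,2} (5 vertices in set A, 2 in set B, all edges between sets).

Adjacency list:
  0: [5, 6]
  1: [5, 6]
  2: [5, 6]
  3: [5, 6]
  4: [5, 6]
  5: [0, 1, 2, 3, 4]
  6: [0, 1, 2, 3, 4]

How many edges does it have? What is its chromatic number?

K_{5,2} has 5 * 2 = 10 edges.
Bipartite graphs have chromatic number 2 (color each partition differently).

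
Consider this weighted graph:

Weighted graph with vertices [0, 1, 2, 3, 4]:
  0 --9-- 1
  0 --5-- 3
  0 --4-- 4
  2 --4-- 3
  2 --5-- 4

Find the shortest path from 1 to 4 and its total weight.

Using Dijkstra's algorithm from vertex 1:
Shortest path: 1 -> 0 -> 4
Total weight: 9 + 4 = 13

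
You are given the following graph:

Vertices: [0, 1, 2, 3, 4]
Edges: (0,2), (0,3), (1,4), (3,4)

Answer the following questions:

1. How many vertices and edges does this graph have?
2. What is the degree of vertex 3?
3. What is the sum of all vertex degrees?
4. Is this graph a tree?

Count: 5 vertices, 4 edges.
Vertex 3 has neighbors [0, 4], degree = 2.
Handshaking lemma: 2 * 4 = 8.
A graph is a tree iff it is connected and has exactly n-1 edges. This graph is connected (all 5 vertices in one component) and has 5-1 = 4 edges. It is a tree.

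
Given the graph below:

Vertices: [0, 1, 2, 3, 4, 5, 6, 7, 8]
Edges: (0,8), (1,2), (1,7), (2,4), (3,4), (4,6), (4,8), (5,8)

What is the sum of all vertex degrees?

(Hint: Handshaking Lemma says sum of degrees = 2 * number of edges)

Count edges: 8 edges.
By Handshaking Lemma: sum of degrees = 2 * 8 = 16.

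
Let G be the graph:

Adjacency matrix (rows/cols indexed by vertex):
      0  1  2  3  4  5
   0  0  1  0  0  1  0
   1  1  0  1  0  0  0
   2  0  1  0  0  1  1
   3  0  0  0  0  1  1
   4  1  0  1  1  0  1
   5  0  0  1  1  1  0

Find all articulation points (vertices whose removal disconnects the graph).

No articulation points. The graph is biconnected.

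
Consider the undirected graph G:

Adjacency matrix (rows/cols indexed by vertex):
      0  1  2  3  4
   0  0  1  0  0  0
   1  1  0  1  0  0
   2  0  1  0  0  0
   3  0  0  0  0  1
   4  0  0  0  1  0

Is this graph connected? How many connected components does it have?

Checking connectivity: the graph has 2 connected component(s).
Components: [[0, 1, 2], [3, 4]]. The graph is NOT connected.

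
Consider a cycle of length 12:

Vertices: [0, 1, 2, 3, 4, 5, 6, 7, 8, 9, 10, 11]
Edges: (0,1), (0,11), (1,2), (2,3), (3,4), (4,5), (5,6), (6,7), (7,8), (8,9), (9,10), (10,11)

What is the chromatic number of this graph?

This is an even cycle (C_12). Even cycles are bipartite.
Chromatic number = 2.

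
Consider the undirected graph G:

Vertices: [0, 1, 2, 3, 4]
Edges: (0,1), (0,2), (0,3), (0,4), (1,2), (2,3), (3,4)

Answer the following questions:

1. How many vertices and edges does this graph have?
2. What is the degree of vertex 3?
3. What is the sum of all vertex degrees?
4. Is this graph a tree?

Count: 5 vertices, 7 edges.
Vertex 3 has neighbors [0, 2, 4], degree = 3.
Handshaking lemma: 2 * 7 = 14.
A tree on 5 vertices has 4 edges. This graph has 7 edges (3 extra). Not a tree.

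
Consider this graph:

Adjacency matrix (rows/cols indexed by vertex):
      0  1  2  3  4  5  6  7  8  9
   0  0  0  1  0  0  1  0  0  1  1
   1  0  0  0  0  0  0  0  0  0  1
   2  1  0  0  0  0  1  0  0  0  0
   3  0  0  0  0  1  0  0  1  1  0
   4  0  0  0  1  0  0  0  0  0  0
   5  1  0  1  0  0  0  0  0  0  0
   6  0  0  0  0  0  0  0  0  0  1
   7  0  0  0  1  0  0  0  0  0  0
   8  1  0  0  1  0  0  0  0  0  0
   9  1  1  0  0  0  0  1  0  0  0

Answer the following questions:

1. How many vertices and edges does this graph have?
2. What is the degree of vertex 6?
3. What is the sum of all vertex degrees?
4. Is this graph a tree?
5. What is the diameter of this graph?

Count: 10 vertices, 10 edges.
Vertex 6 has neighbors [9], degree = 1.
Handshaking lemma: 2 * 10 = 20.
A tree on 10 vertices has 9 edges. This graph has 10 edges (1 extra). Not a tree.
Diameter (longest shortest path) = 5.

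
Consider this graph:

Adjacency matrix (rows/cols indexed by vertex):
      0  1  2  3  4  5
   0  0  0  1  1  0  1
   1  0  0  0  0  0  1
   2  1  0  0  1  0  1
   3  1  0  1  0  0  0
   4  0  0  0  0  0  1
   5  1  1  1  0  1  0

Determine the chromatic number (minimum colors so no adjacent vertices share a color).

The graph has a maximum clique of size 3 (lower bound on chromatic number).
A valid 3-coloring: {0: 1, 1: 1, 2: 2, 3: 0, 4: 1, 5: 0}.
Chromatic number = 3.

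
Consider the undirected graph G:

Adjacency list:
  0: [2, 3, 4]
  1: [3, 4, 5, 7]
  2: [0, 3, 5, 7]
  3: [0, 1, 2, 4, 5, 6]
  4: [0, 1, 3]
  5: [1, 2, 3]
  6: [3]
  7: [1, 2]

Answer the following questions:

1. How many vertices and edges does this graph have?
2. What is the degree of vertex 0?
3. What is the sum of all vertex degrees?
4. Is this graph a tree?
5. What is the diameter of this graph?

Count: 8 vertices, 13 edges.
Vertex 0 has neighbors [2, 3, 4], degree = 3.
Handshaking lemma: 2 * 13 = 26.
A tree on 8 vertices has 7 edges. This graph has 13 edges (6 extra). Not a tree.
Diameter (longest shortest path) = 3.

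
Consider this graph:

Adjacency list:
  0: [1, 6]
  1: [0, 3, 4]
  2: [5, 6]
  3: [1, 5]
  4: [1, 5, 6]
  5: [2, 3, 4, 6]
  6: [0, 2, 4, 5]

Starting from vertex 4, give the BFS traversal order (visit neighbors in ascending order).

BFS from vertex 4 (neighbors processed in ascending order):
Visit order: 4, 1, 5, 6, 0, 3, 2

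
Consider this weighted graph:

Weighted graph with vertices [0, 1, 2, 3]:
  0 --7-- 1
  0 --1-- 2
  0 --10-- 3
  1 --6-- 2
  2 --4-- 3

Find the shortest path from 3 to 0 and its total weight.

Using Dijkstra's algorithm from vertex 3:
Shortest path: 3 -> 2 -> 0
Total weight: 4 + 1 = 5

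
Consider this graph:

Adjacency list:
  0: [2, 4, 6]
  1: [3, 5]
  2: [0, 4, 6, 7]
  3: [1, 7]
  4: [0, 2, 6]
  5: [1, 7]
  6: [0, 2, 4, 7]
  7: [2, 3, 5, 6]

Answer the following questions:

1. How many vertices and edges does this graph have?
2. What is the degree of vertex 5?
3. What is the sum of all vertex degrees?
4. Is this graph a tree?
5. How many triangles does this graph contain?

Count: 8 vertices, 12 edges.
Vertex 5 has neighbors [1, 7], degree = 2.
Handshaking lemma: 2 * 12 = 24.
A tree on 8 vertices has 7 edges. This graph has 12 edges (5 extra). Not a tree.
Number of triangles = 5.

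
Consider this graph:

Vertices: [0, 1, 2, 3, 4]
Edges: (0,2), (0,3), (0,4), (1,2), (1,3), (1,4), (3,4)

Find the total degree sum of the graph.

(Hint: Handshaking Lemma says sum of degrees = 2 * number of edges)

Count edges: 7 edges.
By Handshaking Lemma: sum of degrees = 2 * 7 = 14.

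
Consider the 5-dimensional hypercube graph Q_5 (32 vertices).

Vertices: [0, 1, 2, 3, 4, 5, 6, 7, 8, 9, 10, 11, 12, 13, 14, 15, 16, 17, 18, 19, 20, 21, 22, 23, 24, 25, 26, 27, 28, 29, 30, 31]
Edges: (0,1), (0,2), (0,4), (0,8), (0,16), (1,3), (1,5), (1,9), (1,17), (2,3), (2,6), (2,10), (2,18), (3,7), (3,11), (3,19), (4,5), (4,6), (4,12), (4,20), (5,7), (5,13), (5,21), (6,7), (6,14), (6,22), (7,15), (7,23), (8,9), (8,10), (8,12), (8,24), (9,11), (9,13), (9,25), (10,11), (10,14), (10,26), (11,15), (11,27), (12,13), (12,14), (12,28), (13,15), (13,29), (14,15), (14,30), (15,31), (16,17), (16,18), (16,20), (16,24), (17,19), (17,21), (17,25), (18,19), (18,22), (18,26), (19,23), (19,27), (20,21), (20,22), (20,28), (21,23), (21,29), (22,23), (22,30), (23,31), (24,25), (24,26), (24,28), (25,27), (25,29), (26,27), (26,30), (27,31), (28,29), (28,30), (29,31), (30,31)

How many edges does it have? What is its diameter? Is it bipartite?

The 5-dimensional hypercube Q_5 has 32 vertices and each vertex has degree 5.
Total edges = 32 * 5 / 2 = 80.
Diameter = 5 (max Hamming distance between binary labels).
Hypercubes are bipartite (partition by parity of binary representation).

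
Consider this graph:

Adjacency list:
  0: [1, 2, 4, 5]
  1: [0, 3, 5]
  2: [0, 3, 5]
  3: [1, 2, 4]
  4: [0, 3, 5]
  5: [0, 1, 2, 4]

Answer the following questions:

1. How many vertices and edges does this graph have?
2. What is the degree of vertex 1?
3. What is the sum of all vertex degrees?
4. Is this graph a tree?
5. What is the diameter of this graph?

Count: 6 vertices, 10 edges.
Vertex 1 has neighbors [0, 3, 5], degree = 3.
Handshaking lemma: 2 * 10 = 20.
A tree on 6 vertices has 5 edges. This graph has 10 edges (5 extra). Not a tree.
Diameter (longest shortest path) = 2.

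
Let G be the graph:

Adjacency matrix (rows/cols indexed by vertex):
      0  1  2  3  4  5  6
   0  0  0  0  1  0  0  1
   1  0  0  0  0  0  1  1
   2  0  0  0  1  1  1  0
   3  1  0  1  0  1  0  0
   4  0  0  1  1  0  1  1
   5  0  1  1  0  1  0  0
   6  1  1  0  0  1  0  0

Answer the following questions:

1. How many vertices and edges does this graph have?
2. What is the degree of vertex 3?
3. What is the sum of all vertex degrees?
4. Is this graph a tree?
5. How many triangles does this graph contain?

Count: 7 vertices, 10 edges.
Vertex 3 has neighbors [0, 2, 4], degree = 3.
Handshaking lemma: 2 * 10 = 20.
A tree on 7 vertices has 6 edges. This graph has 10 edges (4 extra). Not a tree.
Number of triangles = 2.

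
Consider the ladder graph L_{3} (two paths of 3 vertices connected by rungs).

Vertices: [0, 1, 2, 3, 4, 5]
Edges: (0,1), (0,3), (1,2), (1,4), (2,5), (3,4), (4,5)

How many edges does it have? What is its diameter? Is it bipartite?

Ladder graph L_{3}: 3 rungs + 2 * (3-1) path edges = 3 + 4 = 7 edges.
Diameter = 3.
Ladder graphs are bipartite (alternating coloring along each path).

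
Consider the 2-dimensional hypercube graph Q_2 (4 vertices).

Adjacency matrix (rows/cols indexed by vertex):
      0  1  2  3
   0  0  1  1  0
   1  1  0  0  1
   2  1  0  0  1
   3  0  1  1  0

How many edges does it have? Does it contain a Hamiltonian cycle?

Q_2 has 4 * 2 / 2 = 4 edges.
Q_2 (d >= 2) always has a Hamiltonian cycle: a 2-bit cyclic Gray code visits every vertex exactly once and returns to the start.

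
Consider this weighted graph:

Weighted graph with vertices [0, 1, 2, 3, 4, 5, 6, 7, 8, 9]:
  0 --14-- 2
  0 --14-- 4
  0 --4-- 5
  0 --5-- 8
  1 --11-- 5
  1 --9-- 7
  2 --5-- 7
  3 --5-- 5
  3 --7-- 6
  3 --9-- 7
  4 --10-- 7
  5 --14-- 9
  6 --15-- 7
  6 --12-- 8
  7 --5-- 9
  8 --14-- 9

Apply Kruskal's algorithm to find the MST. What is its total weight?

Applying Kruskal's algorithm (sort edges by weight, add if no cycle):
  Add (0,5) w=4
  Add (0,8) w=5
  Add (2,7) w=5
  Add (3,5) w=5
  Add (7,9) w=5
  Add (3,6) w=7
  Add (1,7) w=9
  Add (3,7) w=9
  Add (4,7) w=10
  Skip (1,5) w=11 (creates cycle)
  Skip (6,8) w=12 (creates cycle)
  Skip (0,2) w=14 (creates cycle)
  Skip (0,4) w=14 (creates cycle)
  Skip (5,9) w=14 (creates cycle)
  Skip (8,9) w=14 (creates cycle)
  Skip (6,7) w=15 (creates cycle)
MST weight = 59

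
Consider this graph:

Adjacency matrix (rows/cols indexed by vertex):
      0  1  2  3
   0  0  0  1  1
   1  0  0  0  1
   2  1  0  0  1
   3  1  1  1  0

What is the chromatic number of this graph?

The graph has a maximum clique of size 3 (lower bound on chromatic number).
A valid 3-coloring: {0: 1, 1: 1, 2: 2, 3: 0}.
Chromatic number = 3.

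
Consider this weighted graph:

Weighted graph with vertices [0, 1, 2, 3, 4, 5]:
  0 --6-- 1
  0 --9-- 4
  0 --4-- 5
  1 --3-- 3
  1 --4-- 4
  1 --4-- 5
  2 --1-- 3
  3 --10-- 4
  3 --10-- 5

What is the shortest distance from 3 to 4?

Using Dijkstra's algorithm from vertex 3:
Shortest path: 3 -> 1 -> 4
Total weight: 3 + 4 = 7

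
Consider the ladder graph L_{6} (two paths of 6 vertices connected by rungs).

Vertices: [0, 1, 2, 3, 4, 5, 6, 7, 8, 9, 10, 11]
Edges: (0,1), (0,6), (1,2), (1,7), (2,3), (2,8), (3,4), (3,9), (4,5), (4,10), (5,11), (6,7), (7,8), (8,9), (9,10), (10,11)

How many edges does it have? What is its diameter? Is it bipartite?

Ladder graph L_{6}: 6 rungs + 2 * (6-1) path edges = 6 + 10 = 16 edges.
Diameter = 6.
Ladder graphs are bipartite (alternating coloring along each path).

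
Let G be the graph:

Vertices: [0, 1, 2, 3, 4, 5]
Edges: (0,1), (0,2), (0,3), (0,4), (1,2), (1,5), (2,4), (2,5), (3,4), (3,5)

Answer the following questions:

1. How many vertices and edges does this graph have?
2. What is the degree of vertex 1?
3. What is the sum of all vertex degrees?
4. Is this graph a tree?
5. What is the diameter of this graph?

Count: 6 vertices, 10 edges.
Vertex 1 has neighbors [0, 2, 5], degree = 3.
Handshaking lemma: 2 * 10 = 20.
A tree on 6 vertices has 5 edges. This graph has 10 edges (5 extra). Not a tree.
Diameter (longest shortest path) = 2.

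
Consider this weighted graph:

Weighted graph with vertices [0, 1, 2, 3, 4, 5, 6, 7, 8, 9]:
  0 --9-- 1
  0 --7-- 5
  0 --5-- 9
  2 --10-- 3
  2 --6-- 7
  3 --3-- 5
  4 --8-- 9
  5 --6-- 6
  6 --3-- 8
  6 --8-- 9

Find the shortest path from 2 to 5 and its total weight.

Using Dijkstra's algorithm from vertex 2:
Shortest path: 2 -> 3 -> 5
Total weight: 10 + 3 = 13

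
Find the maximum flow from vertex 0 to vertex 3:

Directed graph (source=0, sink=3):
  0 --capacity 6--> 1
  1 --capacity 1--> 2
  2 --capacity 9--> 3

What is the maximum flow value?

Computing max flow:
  Flow on (0->1): 1/6
  Flow on (1->2): 1/1
  Flow on (2->3): 1/9
Maximum flow = 1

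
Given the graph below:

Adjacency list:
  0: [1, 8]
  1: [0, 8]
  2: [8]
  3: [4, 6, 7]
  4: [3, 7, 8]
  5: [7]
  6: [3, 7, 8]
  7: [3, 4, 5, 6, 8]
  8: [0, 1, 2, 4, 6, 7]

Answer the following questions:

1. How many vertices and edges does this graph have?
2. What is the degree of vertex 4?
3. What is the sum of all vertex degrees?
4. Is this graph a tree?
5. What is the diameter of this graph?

Count: 9 vertices, 13 edges.
Vertex 4 has neighbors [3, 7, 8], degree = 3.
Handshaking lemma: 2 * 13 = 26.
A tree on 9 vertices has 8 edges. This graph has 13 edges (5 extra). Not a tree.
Diameter (longest shortest path) = 3.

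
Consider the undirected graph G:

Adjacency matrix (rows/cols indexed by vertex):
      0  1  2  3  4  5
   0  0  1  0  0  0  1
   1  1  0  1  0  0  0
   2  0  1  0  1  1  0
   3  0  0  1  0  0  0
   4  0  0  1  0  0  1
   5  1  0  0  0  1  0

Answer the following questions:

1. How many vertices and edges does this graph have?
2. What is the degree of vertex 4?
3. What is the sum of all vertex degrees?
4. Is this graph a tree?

Count: 6 vertices, 6 edges.
Vertex 4 has neighbors [2, 5], degree = 2.
Handshaking lemma: 2 * 6 = 12.
A tree on 6 vertices has 5 edges. This graph has 6 edges (1 extra). Not a tree.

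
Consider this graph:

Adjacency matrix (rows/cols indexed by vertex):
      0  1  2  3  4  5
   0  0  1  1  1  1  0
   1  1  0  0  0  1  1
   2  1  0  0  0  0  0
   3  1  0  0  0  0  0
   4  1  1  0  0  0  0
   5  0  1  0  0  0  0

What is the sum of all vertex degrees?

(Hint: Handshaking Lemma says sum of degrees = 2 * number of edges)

Count edges: 6 edges.
By Handshaking Lemma: sum of degrees = 2 * 6 = 12.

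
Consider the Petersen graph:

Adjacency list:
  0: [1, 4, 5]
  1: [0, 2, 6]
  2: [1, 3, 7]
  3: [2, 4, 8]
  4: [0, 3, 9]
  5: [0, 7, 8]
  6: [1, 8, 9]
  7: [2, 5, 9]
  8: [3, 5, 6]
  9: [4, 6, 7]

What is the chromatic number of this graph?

The Petersen graph contains odd cycles (e.g. the outer 5-cycle), so chi >= 3.
A proper 3-coloring exists (it is a well-known 3-chromatic graph).
Chromatic number = 3.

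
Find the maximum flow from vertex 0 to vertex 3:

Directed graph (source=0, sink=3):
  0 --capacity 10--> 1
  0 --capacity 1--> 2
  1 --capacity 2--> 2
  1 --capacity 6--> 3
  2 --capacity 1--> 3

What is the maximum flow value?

Computing max flow:
  Flow on (0->1): 7/10
  Flow on (1->2): 1/2
  Flow on (1->3): 6/6
  Flow on (2->3): 1/1
Maximum flow = 7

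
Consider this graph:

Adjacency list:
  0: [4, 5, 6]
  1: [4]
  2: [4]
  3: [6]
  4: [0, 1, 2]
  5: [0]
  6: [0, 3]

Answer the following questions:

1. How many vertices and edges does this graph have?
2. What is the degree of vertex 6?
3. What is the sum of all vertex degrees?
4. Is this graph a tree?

Count: 7 vertices, 6 edges.
Vertex 6 has neighbors [0, 3], degree = 2.
Handshaking lemma: 2 * 6 = 12.
A graph is a tree iff it is connected and has exactly n-1 edges. This graph is connected (all 7 vertices in one component) and has 7-1 = 6 edges. It is a tree.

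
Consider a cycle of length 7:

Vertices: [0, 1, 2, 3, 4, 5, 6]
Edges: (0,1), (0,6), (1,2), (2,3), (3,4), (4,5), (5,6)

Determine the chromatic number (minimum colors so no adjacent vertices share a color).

This is an odd cycle (C_7). Odd cycles are not bipartite (any 2-coloring forces two adjacent vertices to match), and 3 colors suffice.
Chromatic number = 3.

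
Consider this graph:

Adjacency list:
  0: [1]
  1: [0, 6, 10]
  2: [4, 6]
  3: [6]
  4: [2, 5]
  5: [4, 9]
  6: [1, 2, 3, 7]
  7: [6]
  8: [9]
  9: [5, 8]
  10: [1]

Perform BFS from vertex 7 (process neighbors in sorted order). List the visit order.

BFS from vertex 7 (neighbors processed in ascending order):
Visit order: 7, 6, 1, 2, 3, 0, 10, 4, 5, 9, 8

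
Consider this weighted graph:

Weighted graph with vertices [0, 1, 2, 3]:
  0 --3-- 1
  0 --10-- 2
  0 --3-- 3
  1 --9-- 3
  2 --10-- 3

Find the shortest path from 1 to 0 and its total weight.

Using Dijkstra's algorithm from vertex 1:
Shortest path: 1 -> 0
Total weight: 3 = 3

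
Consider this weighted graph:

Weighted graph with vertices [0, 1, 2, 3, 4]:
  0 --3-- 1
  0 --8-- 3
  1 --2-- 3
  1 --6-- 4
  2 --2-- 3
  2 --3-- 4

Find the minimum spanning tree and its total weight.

Applying Kruskal's algorithm (sort edges by weight, add if no cycle):
  Add (1,3) w=2
  Add (2,3) w=2
  Add (0,1) w=3
  Add (2,4) w=3
  Skip (1,4) w=6 (creates cycle)
  Skip (0,3) w=8 (creates cycle)
MST weight = 10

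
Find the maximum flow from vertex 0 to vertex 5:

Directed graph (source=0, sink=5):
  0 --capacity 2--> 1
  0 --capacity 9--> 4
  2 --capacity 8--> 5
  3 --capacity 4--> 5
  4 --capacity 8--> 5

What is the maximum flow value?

Computing max flow:
  Flow on (0->4): 8/9
  Flow on (4->5): 8/8
Maximum flow = 8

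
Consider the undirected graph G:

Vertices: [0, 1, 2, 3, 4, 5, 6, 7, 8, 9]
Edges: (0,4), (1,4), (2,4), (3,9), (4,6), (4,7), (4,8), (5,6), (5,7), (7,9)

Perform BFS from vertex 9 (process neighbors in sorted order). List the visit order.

BFS from vertex 9 (neighbors processed in ascending order):
Visit order: 9, 3, 7, 4, 5, 0, 1, 2, 6, 8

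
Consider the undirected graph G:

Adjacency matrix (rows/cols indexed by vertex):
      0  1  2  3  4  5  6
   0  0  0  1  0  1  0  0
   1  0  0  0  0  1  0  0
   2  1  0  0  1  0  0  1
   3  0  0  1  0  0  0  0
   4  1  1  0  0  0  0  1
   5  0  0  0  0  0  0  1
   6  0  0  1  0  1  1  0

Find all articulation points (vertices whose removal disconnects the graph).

An articulation point is a vertex whose removal disconnects the graph.
Articulation points: [2, 4, 6]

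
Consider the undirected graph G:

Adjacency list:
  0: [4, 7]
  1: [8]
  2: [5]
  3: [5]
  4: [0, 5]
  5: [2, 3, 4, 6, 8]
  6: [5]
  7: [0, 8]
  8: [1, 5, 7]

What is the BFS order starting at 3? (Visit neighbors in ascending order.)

BFS from vertex 3 (neighbors processed in ascending order):
Visit order: 3, 5, 2, 4, 6, 8, 0, 1, 7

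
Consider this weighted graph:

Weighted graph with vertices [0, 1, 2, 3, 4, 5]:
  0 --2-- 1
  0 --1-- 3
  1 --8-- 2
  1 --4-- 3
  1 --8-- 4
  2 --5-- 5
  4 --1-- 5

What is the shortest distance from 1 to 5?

Using Dijkstra's algorithm from vertex 1:
Shortest path: 1 -> 4 -> 5
Total weight: 8 + 1 = 9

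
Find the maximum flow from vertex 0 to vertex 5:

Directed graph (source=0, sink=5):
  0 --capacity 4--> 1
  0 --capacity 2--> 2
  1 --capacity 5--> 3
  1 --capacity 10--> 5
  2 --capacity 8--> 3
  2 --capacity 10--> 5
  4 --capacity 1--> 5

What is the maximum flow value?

Computing max flow:
  Flow on (0->1): 4/4
  Flow on (0->2): 2/2
  Flow on (1->5): 4/10
  Flow on (2->5): 2/10
Maximum flow = 6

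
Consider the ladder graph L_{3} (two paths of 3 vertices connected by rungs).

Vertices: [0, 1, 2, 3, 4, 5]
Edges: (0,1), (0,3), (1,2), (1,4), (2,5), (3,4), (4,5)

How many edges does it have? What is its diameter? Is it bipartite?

Ladder graph L_{3}: 3 rungs + 2 * (3-1) path edges = 3 + 4 = 7 edges.
Diameter = 3.
Ladder graphs are bipartite (alternating coloring along each path).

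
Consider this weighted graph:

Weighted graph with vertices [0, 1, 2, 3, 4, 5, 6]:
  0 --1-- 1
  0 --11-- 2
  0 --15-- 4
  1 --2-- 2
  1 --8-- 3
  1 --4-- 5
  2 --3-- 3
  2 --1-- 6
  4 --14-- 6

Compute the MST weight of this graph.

Applying Kruskal's algorithm (sort edges by weight, add if no cycle):
  Add (0,1) w=1
  Add (2,6) w=1
  Add (1,2) w=2
  Add (2,3) w=3
  Add (1,5) w=4
  Skip (1,3) w=8 (creates cycle)
  Skip (0,2) w=11 (creates cycle)
  Add (4,6) w=14
  Skip (0,4) w=15 (creates cycle)
MST weight = 25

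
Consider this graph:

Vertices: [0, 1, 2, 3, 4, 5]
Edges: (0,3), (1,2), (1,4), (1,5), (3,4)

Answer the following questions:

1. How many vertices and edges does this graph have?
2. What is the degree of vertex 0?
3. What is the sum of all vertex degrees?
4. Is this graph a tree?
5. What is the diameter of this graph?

Count: 6 vertices, 5 edges.
Vertex 0 has neighbors [3], degree = 1.
Handshaking lemma: 2 * 5 = 10.
A graph is a tree iff it is connected and has exactly n-1 edges. This graph is connected (all 6 vertices in one component) and has 6-1 = 5 edges. It is a tree.
Diameter (longest shortest path) = 4.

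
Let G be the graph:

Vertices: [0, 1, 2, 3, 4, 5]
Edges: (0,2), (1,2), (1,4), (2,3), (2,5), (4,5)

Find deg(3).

Vertex 3 has neighbors [2], so deg(3) = 1.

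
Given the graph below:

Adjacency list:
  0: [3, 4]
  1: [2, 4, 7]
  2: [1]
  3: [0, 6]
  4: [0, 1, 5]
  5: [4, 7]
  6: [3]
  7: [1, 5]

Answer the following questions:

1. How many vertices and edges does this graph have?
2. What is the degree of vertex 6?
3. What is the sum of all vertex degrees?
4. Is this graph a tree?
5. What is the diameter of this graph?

Count: 8 vertices, 8 edges.
Vertex 6 has neighbors [3], degree = 1.
Handshaking lemma: 2 * 8 = 16.
A tree on 8 vertices has 7 edges. This graph has 8 edges (1 extra). Not a tree.
Diameter (longest shortest path) = 5.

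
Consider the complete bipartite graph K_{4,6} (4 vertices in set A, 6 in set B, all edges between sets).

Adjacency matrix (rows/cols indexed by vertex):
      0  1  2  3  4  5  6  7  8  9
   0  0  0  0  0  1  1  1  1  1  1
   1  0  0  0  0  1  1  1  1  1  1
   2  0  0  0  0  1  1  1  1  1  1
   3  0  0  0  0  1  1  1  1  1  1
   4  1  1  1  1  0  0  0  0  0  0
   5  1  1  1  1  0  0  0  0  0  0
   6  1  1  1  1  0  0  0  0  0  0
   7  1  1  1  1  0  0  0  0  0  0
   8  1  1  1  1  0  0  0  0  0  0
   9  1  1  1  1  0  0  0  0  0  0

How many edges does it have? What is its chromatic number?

K_{4,6} has 4 * 6 = 24 edges.
Bipartite graphs have chromatic number 2 (color each partition differently).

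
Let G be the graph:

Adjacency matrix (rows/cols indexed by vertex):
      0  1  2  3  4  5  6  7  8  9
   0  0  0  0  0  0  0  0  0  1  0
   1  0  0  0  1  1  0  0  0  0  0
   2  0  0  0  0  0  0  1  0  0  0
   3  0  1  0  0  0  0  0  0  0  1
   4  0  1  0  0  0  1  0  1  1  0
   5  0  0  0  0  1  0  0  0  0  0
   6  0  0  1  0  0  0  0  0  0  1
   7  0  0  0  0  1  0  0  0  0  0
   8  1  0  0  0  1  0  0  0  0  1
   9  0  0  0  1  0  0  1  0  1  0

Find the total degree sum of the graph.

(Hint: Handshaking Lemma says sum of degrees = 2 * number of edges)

Count edges: 10 edges.
By Handshaking Lemma: sum of degrees = 2 * 10 = 20.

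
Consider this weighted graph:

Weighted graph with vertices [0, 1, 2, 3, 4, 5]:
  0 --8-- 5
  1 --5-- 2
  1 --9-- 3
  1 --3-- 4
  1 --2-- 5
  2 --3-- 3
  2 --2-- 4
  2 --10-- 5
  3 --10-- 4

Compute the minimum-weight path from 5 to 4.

Using Dijkstra's algorithm from vertex 5:
Shortest path: 5 -> 1 -> 4
Total weight: 2 + 3 = 5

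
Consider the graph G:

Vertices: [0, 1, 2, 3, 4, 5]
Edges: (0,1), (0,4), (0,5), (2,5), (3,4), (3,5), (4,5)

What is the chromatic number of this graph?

The graph has a maximum clique of size 3 (lower bound on chromatic number).
A valid 3-coloring: {0: 1, 1: 0, 2: 1, 3: 1, 4: 2, 5: 0}.
Chromatic number = 3.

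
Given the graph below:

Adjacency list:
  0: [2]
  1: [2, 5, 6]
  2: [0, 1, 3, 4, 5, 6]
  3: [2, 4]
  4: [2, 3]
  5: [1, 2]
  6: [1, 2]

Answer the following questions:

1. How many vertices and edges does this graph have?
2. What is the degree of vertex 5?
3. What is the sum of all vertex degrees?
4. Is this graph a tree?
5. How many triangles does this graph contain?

Count: 7 vertices, 9 edges.
Vertex 5 has neighbors [1, 2], degree = 2.
Handshaking lemma: 2 * 9 = 18.
A tree on 7 vertices has 6 edges. This graph has 9 edges (3 extra). Not a tree.
Number of triangles = 3.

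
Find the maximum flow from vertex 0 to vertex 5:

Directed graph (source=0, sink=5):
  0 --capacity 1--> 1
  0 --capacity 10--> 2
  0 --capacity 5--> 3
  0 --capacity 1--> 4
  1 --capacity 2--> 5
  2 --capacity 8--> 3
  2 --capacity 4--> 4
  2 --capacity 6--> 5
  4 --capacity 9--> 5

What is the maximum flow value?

Computing max flow:
  Flow on (0->1): 1/1
  Flow on (0->2): 10/10
  Flow on (0->4): 1/1
  Flow on (1->5): 1/2
  Flow on (2->4): 4/4
  Flow on (2->5): 6/6
  Flow on (4->5): 5/9
Maximum flow = 12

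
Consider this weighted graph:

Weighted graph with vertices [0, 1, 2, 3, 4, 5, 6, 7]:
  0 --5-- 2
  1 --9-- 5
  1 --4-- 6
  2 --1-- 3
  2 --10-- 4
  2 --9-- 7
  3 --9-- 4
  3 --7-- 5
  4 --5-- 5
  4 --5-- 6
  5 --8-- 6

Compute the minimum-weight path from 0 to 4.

Using Dijkstra's algorithm from vertex 0:
Shortest path: 0 -> 2 -> 4
Total weight: 5 + 10 = 15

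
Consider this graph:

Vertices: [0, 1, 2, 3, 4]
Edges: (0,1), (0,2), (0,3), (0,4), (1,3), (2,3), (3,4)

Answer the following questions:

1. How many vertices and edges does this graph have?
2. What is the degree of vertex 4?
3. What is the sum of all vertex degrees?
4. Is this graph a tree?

Count: 5 vertices, 7 edges.
Vertex 4 has neighbors [0, 3], degree = 2.
Handshaking lemma: 2 * 7 = 14.
A tree on 5 vertices has 4 edges. This graph has 7 edges (3 extra). Not a tree.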